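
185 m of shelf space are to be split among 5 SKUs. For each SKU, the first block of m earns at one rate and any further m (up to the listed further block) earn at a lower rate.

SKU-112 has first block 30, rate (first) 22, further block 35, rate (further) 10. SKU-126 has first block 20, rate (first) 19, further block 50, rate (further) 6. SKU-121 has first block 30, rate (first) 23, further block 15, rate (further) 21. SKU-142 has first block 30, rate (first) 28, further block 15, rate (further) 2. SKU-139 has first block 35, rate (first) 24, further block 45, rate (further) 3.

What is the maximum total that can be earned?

3975

Order all 10 blocks by rate: SKU-142/tier1 28 > SKU-139/tier1 24 > SKU-121/tier1 23 > SKU-112/tier1 22 > SKU-121/tier2 21 > SKU-126/tier1 19 > SKU-112/tier2 10 > SKU-126/tier2 6 > SKU-139/tier2 3 > SKU-142/tier2 2.
SKU-142 tier1 at 28: fill all 30 ; 155 left.
Fill SKU-139 tier1 block (35 at 24) ; 120 left.
SKU-121/tier1 (23): +30 ; 90 left.
SKU-112 tier1 at 22: fill all 30 ; 60 left.
SKU-121 tier2 at 21: fill all 15 ; 45 left.
Fill SKU-126 tier1 block (20 at 19) ; 25 left.
25 remain; put them into SKU-112 tier2 at 10.
Total = 28×30 + 24×35 + 23×30 + 22×30 + 21×15 + 19×20 + 10×25 = 3975.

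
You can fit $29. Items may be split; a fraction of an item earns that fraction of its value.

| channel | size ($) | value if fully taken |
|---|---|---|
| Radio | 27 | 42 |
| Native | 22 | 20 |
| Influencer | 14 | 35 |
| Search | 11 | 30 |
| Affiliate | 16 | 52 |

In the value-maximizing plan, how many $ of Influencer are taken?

2

Sort by value density: Affiliate 52/16≈3.25, Search 30/11≈2.73, Influencer 35/14≈2.5, Radio 42/27≈1.56, Native 20/22≈0.909.
Affiliate: take in full, 16 $ for value 52 — 13 left.
Take all of Search (11 $, value 30) — 2 $ left.
Fill the last 2 $ with part of Influencer: 2/14 of it earns 5.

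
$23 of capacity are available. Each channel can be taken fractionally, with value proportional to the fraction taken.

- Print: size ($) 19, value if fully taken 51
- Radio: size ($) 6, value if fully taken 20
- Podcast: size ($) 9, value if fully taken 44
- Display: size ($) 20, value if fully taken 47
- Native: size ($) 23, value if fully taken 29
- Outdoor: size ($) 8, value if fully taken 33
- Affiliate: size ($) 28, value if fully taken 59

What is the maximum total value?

97

Best value per unit of size first: Podcast 44/9≈4.89, Outdoor 33/8≈4.12, Radio 20/6≈3.33, Print 51/19≈2.68, Display 47/20≈2.35, Affiliate 59/28≈2.11, Native 29/23≈1.26.
Take all of Podcast (9 $, value 44) → 14 $ left.
Take all of Outdoor (8 $, value 33) → 6 $ left.
All 6 $ of Radio fit (value 20) → 0 remain.
Total value = 97.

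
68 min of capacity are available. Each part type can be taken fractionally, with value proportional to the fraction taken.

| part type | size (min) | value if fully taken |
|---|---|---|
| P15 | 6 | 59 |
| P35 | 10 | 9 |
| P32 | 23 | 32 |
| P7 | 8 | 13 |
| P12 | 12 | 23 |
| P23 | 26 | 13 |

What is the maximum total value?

140.5

Sort by value density: P15 59/6≈9.83, P12 23/12≈1.92, P7 13/8≈1.62, P32 32/23≈1.39, P35 9/10≈0.9, P23 13/26≈0.5.
P15: take in full, 6 min for value 59 ; 62 left.
Take all of P12 (12 min, value 23) ; 50 min left.
Take all of P7 (8 min, value 13) ; 42 min left.
All 23 min of P32 fit (value 32) ; 19 remain.
P35: take in full, 10 min for value 9 ; 9 left.
9 min left: a 9/26 share of P23 gives 13×9/26 = 4.5.
Total value = 140.5.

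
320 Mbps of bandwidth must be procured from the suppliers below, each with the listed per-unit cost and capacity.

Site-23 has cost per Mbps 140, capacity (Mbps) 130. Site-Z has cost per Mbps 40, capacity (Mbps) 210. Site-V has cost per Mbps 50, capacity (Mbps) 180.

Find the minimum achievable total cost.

13900

Cheapest first:
Take 210 from Site-Z at 40 — need 110 more.
Take 110 from Site-V at 50 to finish.
Site-23: unused.
Cost = 210×40 + 110×50 = 13900.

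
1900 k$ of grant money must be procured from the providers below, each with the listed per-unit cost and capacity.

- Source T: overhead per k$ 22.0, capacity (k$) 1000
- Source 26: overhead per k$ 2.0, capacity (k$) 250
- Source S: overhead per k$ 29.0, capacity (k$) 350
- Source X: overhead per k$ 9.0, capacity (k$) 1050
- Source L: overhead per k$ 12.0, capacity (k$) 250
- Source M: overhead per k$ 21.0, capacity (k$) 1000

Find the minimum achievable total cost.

20300

Cheapest first:
Source 26 at 2.0: take all 250 k$ ; 1650 still needed.
Source X (9.0): use full 1050 ; 600 k$ to go.
Source L (12.0): use full 250 ; 350 k$ to go.
Source M (21.0): take the remaining 350 ; done.
Source T, Source S: unused.
Cost = 250×2.0 + 1050×9.0 + 250×12.0 + 350×21.0 = 20300.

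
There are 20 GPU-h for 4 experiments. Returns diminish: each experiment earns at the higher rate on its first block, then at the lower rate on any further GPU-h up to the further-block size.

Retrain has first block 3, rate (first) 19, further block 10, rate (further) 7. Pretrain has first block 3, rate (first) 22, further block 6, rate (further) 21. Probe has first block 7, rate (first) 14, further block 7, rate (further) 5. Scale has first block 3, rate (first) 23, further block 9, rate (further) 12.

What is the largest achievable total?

Treat each block as its own option and order by rate: Scale/first 23 > Pretrain/first 22 > Pretrain/second 21 > Retrain/first 19 > Probe/first 14 > Scale/second 12 > Retrain/second 7 > Probe/second 5.
Scale first at 23: fill all 3 ; 17 left.
Pretrain/first (22): +3 ; 14 left.
Pretrain/second (21): +6 ; 8 left.
Retrain/first (19): +3 ; 5 left.
Probe/first: +5 of 7 at 14; pool empty.
Total = 23×3 + 22×3 + 21×6 + 19×3 + 14×5 = 388.

388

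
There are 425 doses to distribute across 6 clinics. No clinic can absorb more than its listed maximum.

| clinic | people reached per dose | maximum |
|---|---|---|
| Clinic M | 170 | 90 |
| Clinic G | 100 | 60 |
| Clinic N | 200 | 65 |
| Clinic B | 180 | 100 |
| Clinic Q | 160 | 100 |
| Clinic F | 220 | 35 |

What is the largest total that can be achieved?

73500

Highest people reached per dose first: Clinic F 220 > Clinic N 200 > Clinic B 180 > Clinic M 170 > Clinic Q 160 > Clinic G 100.
Clinic F: +35 to 35 (cap) ; 390 left.
Clinic N: +65 to 65 (cap) ; 325 left.
Clinic B takes 100 to reach its cap of 100 ; 225 left.
Give Clinic M 90 to hit its cap of 90 ; 135 left.
Clinic Q takes 100 to reach its cap of 100 ; 35 left.
Clinic G: +35 (room for 60) → 35. Pool exhausted.
Total = 170×90 + 100×35 + 200×65 + 180×100 + 160×100 + 220×35 = 73500.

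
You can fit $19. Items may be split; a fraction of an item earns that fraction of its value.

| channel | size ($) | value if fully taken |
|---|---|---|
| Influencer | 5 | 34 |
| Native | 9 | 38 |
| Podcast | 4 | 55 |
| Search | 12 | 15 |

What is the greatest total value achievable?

128.25

Rank by value-to-size ratio: Podcast 55/4≈13.8, Influencer 34/5≈6.8, Native 38/9≈4.22, Search 15/12≈1.25.
Take all of Podcast (4 $, value 55) ; 15 $ left.
All 5 $ of Influencer fit (value 34) ; 10 remain.
Take all of Native (9 $, value 38) ; 1 $ left.
1 $ left: a 1/12 share of Search gives 15×1/12 = 1.25.
Total value = 128.25.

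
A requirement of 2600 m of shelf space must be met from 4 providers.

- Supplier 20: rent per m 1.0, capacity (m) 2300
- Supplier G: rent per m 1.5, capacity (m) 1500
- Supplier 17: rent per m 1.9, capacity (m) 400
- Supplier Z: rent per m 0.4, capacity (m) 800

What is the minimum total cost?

Fill from the cheapest provider first.
Take 800 from Supplier Z at 0.4 → need 1800 more.
Supplier 20 (1.0): take the remaining 1800 → done.
Supplier G, Supplier 17: unused.
Cost = 800×0.4 + 1800×1.0 = 2120.

2120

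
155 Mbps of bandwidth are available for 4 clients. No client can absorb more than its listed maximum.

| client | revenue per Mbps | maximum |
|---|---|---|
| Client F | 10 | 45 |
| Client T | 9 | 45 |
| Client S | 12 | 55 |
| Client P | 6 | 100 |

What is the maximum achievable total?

Highest revenue per Mbps first: Client S 12 > Client F 10 > Client T 9 > Client P 6.
Client S: +55 to 55 (cap) — 100 left.
Client F takes 45 to reach its cap of 45 — 55 left.
Give Client T 45 to hit its cap of 45 — 10 left.
Client P has room for 100 but only 10 remain, so it gets 10.
Total = 10×45 + 9×45 + 12×55 + 6×10 = 1575.

1575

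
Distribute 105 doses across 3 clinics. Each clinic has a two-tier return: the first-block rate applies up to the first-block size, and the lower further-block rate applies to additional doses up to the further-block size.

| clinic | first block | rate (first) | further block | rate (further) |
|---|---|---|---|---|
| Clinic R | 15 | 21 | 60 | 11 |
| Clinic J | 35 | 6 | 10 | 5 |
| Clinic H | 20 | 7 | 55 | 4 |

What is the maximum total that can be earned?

Rank every tier by rate: Clinic R/tier1 21 > Clinic R/tier2 11 > Clinic H/tier1 7 > Clinic J/tier1 6 > Clinic J/tier2 5 > Clinic H/tier2 4.
Clinic R/tier1 (21): +15 → 90 left.
Clinic R/tier2 (11): +60 → 30 left.
Clinic H/tier1 (7): +20 → 10 left.
Clinic J/tier1: +10 of 35 at 6; pool empty.
Total = 21×15 + 11×60 + 7×20 + 6×10 = 1175.

1175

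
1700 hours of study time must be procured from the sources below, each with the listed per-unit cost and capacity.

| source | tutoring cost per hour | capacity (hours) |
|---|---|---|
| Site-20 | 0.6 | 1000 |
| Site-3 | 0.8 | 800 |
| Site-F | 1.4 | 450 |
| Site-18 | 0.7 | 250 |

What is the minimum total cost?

Fill from the cheapest source first.
Take 1000 from Site-20 at 0.6 ; need 700 more.
Take 250 from Site-18 at 0.7 ; need 450 more.
Site-3 (0.8): take the remaining 450 ; done.
Site-F: unused.
Cost = 1000×0.6 + 250×0.7 + 450×0.8 = 1135.

1135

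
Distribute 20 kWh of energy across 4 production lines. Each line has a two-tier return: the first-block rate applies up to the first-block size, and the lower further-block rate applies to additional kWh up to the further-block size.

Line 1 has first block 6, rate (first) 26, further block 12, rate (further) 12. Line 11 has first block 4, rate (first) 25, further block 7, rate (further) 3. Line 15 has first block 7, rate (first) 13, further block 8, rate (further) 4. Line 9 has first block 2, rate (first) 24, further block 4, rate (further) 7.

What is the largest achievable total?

Treat each block as its own option and order by rate: Line 1/T1 26 > Line 11/T1 25 > Line 9/T1 24 > Line 15/T1 13 > Line 1/T2 12 > Line 9/T2 7 > Line 15/T2 4 > Line 11/T2 3.
Line 1 T1 at 26: fill all 6 ; 14 left.
Line 11 T1 at 25: fill all 4 ; 10 left.
Line 9/T1 (24): +2 ; 8 left.
Line 15/T1 (13): +7 ; 1 left.
1 remain; put them into Line 1 T2 at 12.
Total = 26×6 + 25×4 + 24×2 + 13×7 + 12×1 = 407.

407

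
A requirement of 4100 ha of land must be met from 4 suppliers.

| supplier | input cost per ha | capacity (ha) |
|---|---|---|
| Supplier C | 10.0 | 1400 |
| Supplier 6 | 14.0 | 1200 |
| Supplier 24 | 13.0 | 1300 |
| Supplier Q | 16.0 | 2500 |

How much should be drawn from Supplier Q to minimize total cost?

200

Cheapest first:
Supplier C at 10.0: take all 1400 ha ; 2700 still needed.
Supplier 24 at 13.0: take all 1300 ha ; 1400 still needed.
Supplier 6 at 14.0: take all 1200 ha ; 200 still needed.
Take 200 from Supplier Q at 16.0 to finish.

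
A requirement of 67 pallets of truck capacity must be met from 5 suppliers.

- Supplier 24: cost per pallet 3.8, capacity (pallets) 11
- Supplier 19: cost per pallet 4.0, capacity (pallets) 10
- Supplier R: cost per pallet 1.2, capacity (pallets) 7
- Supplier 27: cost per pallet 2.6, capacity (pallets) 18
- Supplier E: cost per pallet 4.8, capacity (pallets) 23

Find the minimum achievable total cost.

237.8

Fill from the cheapest supplier first.
Supplier R at 1.2: take all 7 pallets — 60 still needed.
Take 18 from Supplier 27 at 2.6 — need 42 more.
Supplier 24 (3.8): use full 11 — 31 pallets to go.
Take 10 from Supplier 19 at 4.0 — need 21 more.
Supplier E at 4.8: take 21 of its 23 — requirement met.
Cost = 7×1.2 + 18×2.6 + 11×3.8 + 10×4.0 + 21×4.8 = 237.8.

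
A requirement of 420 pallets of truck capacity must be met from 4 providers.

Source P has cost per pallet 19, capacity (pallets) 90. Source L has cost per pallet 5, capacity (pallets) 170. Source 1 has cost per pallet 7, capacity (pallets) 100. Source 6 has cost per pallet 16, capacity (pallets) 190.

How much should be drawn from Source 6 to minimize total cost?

Fill from the cheapest provider first.
Take 170 from Source L at 5 → need 250 more.
Source 1 (7): use full 100 → 150 pallets to go.
Source 6 (16): take the remaining 150 → done.
Source P: unused.

150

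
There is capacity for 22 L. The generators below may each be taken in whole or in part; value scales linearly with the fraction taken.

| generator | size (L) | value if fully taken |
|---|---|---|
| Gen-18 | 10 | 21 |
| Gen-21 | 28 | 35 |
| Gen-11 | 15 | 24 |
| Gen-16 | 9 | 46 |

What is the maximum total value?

Sort by value density: Gen-16 46/9≈5.11, Gen-18 21/10≈2.1, Gen-11 24/15≈1.6, Gen-21 35/28≈1.25.
Take all of Gen-16 (9 L, value 46) → 13 L left.
All 10 L of Gen-18 fit (value 21) → 3 remain.
Only 3 L remain; take 3/15 of Gen-11 for value 24×3/15 = 4.8.
Total value = 71.8.

71.8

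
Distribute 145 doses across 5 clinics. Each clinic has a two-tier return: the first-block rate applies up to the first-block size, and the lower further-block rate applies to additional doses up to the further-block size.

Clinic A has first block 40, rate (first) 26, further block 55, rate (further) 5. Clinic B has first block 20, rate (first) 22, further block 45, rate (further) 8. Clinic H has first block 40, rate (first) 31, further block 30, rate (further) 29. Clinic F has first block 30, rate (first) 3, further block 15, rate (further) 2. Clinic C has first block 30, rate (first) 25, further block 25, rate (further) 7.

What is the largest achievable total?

Treat each block as its own option and order by rate: Clinic H/T1 31 > Clinic H/T2 29 > Clinic A/T1 26 > Clinic C/T1 25 > Clinic B/T1 22 > Clinic B/T2 8 > Clinic C/T2 7 > Clinic A/T2 5 > Clinic F/T1 3 > Clinic F/T2 2.
Clinic H/T1 (31): +40 → 105 left.
Clinic H/T2 (29): +30 → 75 left.
Clinic A T1 at 26: fill all 40 → 35 left.
Fill Clinic C T1 block (30 at 25) → 5 left.
5 remain; put them into Clinic B T1 at 22.
Total = 31×40 + 29×30 + 26×40 + 25×30 + 22×5 = 4010.

4010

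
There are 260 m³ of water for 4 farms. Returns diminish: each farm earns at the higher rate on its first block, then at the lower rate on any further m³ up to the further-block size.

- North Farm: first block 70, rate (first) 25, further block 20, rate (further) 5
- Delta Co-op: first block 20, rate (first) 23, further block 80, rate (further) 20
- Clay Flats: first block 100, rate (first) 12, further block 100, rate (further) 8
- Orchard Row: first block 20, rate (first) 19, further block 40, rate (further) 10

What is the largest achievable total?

Order all 8 blocks by rate: North Farm/tier1 25 > Delta Co-op/tier1 23 > Delta Co-op/tier2 20 > Orchard Row/tier1 19 > Clay Flats/tier1 12 > Orchard Row/tier2 10 > Clay Flats/tier2 8 > North Farm/tier2 5.
North Farm/tier1 (25): +70 — 190 left.
Delta Co-op tier1 at 23: fill all 20 — 170 left.
Delta Co-op tier2 at 20: fill all 80 — 90 left.
Orchard Row tier1 at 19: fill all 20 — 70 left.
70 remain; put them into Clay Flats tier1 at 12.
Total = 25×70 + 23×20 + 20×80 + 19×20 + 12×70 = 5030.

5030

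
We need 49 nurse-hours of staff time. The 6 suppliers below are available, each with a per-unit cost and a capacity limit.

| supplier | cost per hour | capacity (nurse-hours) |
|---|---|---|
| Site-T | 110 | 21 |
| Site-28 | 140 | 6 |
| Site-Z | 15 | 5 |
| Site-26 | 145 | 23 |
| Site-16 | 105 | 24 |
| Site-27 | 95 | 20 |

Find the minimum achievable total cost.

Use suppliers in increasing cost order.
Take 5 from Site-Z at 15 — need 44 more.
Site-27 at 95: take all 20 nurse-hours — 24 still needed.
Take 24 from Site-16 at 105 — need 0 more.
Site-T, Site-28, Site-26: unused.
Cost = 5×15 + 20×95 + 24×105 = 4495.

4495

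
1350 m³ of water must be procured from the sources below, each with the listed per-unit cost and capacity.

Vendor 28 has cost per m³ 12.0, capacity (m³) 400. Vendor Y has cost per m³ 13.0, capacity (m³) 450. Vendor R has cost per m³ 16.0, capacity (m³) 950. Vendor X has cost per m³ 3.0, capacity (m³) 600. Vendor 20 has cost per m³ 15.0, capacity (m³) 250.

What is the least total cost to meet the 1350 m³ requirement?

11150

Fill from the cheapest source first.
Vendor X at 3.0: take all 600 m³ — 750 still needed.
Take 400 from Vendor 28 at 12.0 — need 350 more.
Take 350 from Vendor Y at 13.0 to finish.
Vendor 20, Vendor R: unused.
Cost = 600×3.0 + 400×12.0 + 350×13.0 = 11150.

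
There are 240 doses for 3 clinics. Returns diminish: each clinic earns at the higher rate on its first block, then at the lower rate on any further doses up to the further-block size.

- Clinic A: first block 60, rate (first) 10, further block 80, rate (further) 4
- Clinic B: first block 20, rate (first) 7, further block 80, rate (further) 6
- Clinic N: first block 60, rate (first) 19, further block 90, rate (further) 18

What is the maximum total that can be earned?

Treat each block as its own option and order by rate: Clinic N/tier1 19 > Clinic N/tier2 18 > Clinic A/tier1 10 > Clinic B/tier1 7 > Clinic B/tier2 6 > Clinic A/tier2 4.
Clinic N tier1 at 19: fill all 60 → 180 left.
Clinic N tier2 at 18: fill all 90 → 90 left.
Clinic A tier1 at 10: fill all 60 → 30 left.
Clinic B/tier1 (7): +20 → 10 left.
10 remain; put them into Clinic B tier2 at 6.
Total = 19×60 + 18×90 + 10×60 + 7×20 + 6×10 = 3560.

3560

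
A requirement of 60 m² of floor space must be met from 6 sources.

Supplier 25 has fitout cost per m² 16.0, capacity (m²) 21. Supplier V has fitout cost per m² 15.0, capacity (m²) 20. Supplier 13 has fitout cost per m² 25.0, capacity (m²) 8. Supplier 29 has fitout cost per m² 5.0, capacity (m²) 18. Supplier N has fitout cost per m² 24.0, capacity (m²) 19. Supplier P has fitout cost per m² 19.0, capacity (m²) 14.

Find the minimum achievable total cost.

745

Fill from the cheapest source first.
Take 18 from Supplier 29 at 5.0 ; need 42 more.
Take 20 from Supplier V at 15.0 ; need 22 more.
Supplier 25 (16.0): use full 21 ; 1 m² to go.
Supplier P (19.0): take the remaining 1 ; done.
Supplier N, Supplier 13: unused.
Cost = 18×5.0 + 20×15.0 + 21×16.0 + 1×19.0 = 745.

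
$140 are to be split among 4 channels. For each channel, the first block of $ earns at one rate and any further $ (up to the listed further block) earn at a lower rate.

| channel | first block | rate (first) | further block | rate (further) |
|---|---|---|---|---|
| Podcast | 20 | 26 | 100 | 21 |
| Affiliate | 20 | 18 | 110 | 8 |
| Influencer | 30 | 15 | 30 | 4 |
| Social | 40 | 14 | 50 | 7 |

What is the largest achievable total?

2980

Order all 8 blocks by rate: Podcast/tier1 26 > Podcast/tier2 21 > Affiliate/tier1 18 > Influencer/tier1 15 > Social/tier1 14 > Affiliate/tier2 8 > Social/tier2 7 > Influencer/tier2 4.
Fill Podcast tier1 block (20 at 26) → 120 left.
Podcast/tier2 (21): +100 → 20 left.
Fill Affiliate tier1 block (20 at 18) → 0 left.
Total = 26×20 + 21×100 + 18×20 = 2980.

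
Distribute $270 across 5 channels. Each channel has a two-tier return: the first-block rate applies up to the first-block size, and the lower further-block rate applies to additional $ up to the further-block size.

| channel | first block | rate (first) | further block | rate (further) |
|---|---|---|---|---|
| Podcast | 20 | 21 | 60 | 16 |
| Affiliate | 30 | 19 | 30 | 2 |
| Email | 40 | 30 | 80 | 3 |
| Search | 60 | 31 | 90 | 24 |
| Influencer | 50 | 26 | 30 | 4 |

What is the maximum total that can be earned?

Treat each block as its own option and order by rate: Search/T1 31 > Email/T1 30 > Influencer/T1 26 > Search/T2 24 > Podcast/T1 21 > Affiliate/T1 19 > Podcast/T2 16 > Influencer/T2 4 > Email/T2 3 > Affiliate/T2 2.
Search T1 at 31: fill all 60 ; 210 left.
Email/T1 (30): +40 ; 170 left.
Influencer T1 at 26: fill all 50 ; 120 left.
Search T2 at 24: fill all 90 ; 30 left.
Podcast T1 at 21: fill all 20 ; 10 left.
Affiliate T1 at 19: only 10 left, fill 10.
Total = 31×60 + 30×40 + 26×50 + 24×90 + 21×20 + 19×10 = 7130.

7130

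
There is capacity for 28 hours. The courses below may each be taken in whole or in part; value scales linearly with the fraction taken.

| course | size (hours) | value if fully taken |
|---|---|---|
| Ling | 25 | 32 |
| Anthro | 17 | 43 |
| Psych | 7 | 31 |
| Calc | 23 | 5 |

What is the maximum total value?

Best value per unit of size first: Psych 31/7≈4.43, Anthro 43/17≈2.53, Ling 32/25≈1.28, Calc 5/23≈0.217.
Psych: take in full, 7 hours for value 31 ; 21 left.
All 17 hours of Anthro fit (value 43) ; 4 remain.
Only 4 hours remain; take 4/25 of Ling for value 32×4/25 = 5.12.
Total value = 79.12.

79.12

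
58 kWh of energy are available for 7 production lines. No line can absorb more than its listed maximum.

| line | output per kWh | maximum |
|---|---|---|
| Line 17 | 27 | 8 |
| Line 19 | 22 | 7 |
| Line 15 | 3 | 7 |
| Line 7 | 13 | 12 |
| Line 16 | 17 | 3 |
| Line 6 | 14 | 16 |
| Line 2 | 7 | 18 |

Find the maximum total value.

885

Order the production lines by output per kWh: Line 17 27 > Line 19 22 > Line 16 17 > Line 6 14 > Line 7 13 > Line 2 7 > Line 15 3.
Line 17 takes 8 to reach its cap of 8 ; 50 left.
Line 19: +7 to 7 (cap) ; 43 left.
Line 16 takes 3 to reach its cap of 3 ; 40 left.
Give Line 6 16 to hit its cap of 16 ; 24 left.
Give Line 7 12 to hit its cap of 12 ; 12 left.
Only 12 left; Line 2 takes them to reach 12.
Total = 27×8 + 22×7 + 13×12 + 17×3 + 14×16 + 7×12 = 885.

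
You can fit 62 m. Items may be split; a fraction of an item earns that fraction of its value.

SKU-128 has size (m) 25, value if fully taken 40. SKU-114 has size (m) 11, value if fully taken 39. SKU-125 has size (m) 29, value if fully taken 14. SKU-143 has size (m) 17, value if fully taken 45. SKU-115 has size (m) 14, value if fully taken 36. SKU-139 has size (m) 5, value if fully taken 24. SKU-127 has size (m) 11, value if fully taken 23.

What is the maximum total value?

173.4

Sort by value density: SKU-139 24/5≈4.8, SKU-114 39/11≈3.55, SKU-143 45/17≈2.65, SKU-115 36/14≈2.57, SKU-127 23/11≈2.09, SKU-128 40/25≈1.6, SKU-125 14/29≈0.483.
Take all of SKU-139 (5 m, value 24) → 57 m left.
SKU-114: take in full, 11 m for value 39 → 46 left.
Take all of SKU-143 (17 m, value 45) → 29 m left.
SKU-115: take in full, 14 m for value 36 → 15 left.
All 11 m of SKU-127 fit (value 23) → 4 remain.
Only 4 m remain; take 4/25 of SKU-128 for value 40×4/25 = 6.4.
Total value = 173.4.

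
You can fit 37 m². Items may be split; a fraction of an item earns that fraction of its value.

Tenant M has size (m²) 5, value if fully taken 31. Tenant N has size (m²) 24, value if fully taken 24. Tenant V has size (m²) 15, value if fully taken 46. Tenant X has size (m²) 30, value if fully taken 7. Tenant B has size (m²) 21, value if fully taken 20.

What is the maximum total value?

Sort by value density: Tenant M 31/5≈6.2, Tenant V 46/15≈3.07, Tenant N 24/24≈1, Tenant B 20/21≈0.952, Tenant X 7/30≈0.233.
All 5 m² of Tenant M fit (value 31) — 32 remain.
All 15 m² of Tenant V fit (value 46) — 17 remain.
Only 17 m² remain; take 17/24 of Tenant N for value 24×17/24 = 17.
Total value = 94.

94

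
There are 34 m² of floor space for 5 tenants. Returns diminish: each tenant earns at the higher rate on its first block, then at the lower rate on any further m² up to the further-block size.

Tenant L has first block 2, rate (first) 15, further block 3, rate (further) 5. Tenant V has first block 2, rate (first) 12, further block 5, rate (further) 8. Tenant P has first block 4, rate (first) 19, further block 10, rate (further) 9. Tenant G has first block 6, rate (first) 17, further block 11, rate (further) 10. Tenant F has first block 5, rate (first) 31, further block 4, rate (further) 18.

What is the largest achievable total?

569

Treat each block as its own option and order by rate: Tenant F/T1 31 > Tenant P/T1 19 > Tenant F/T2 18 > Tenant G/T1 17 > Tenant L/T1 15 > Tenant V/T1 12 > Tenant G/T2 10 > Tenant P/T2 9 > Tenant V/T2 8 > Tenant L/T2 5.
Tenant F T1 at 31: fill all 5 ; 29 left.
Tenant P/T1 (19): +4 ; 25 left.
Fill Tenant F T2 block (4 at 18) ; 21 left.
Fill Tenant G T1 block (6 at 17) ; 15 left.
Tenant L/T1 (15): +2 ; 13 left.
Tenant V/T1 (12): +2 ; 11 left.
Tenant G T2 at 10: fill all 11 ; 0 left.
Total = 31×5 + 19×4 + 18×4 + 17×6 + 15×2 + 12×2 + 10×11 = 569.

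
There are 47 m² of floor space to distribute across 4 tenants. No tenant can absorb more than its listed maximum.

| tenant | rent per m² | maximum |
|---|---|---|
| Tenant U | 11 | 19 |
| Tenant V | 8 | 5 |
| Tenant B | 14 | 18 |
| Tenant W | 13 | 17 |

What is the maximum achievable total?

Highest rent per m² first: Tenant B 14 > Tenant W 13 > Tenant U 11 > Tenant V 8.
Tenant B takes 18 to reach its cap of 18 — 29 left.
Tenant W: +17 to 17 (cap) — 12 left.
Only 12 left; Tenant U takes them to reach 12.
Total = 11×12 + 14×18 + 13×17 = 605.

605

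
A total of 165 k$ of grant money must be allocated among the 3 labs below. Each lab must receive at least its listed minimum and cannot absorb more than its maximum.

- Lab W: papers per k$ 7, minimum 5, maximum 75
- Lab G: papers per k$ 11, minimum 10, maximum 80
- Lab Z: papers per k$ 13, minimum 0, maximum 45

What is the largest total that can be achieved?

1745

Meeting every minimum uses 5+10+0 = 15 k$, leaving 150.
Rank by papers per k$: Lab Z 13 > Lab G 11 > Lab W 7.
Give Lab Z 45 more to hit its cap of 45 → 105 left.
Lab G takes 70 more to reach its cap of 80 → 35 left.
Only 35 left; Lab W takes them to reach 40.
Total = 7×40 + 11×80 + 13×45 = 1745.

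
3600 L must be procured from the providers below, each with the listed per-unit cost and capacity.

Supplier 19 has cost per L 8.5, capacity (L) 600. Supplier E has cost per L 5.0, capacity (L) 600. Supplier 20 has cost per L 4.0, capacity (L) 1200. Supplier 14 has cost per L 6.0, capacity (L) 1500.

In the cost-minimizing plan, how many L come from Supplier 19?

300

Fill from the cheapest provider first.
Take 1200 from Supplier 20 at 4.0 → need 2400 more.
Take 600 from Supplier E at 5.0 → need 1800 more.
Supplier 14 at 6.0: take all 1500 L → 300 still needed.
Supplier 19 at 8.5: take 300 of its 600 → requirement met.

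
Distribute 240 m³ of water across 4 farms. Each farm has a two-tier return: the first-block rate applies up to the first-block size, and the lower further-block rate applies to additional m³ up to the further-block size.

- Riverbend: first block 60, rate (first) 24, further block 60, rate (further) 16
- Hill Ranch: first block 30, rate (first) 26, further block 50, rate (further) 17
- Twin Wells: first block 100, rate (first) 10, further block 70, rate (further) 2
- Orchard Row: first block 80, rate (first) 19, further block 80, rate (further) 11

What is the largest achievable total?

4910

Order all 8 blocks by rate: Hill Ranch/first 26 > Riverbend/first 24 > Orchard Row/first 19 > Hill Ranch/second 17 > Riverbend/second 16 > Orchard Row/second 11 > Twin Wells/first 10 > Twin Wells/second 2.
Hill Ranch/first (26): +30 — 210 left.
Riverbend/first (24): +60 — 150 left.
Fill Orchard Row first block (80 at 19) — 70 left.
Hill Ranch second at 17: fill all 50 — 20 left.
Riverbend second at 16: only 20 left, fill 20.
Total = 26×30 + 24×60 + 19×80 + 17×50 + 16×20 = 4910.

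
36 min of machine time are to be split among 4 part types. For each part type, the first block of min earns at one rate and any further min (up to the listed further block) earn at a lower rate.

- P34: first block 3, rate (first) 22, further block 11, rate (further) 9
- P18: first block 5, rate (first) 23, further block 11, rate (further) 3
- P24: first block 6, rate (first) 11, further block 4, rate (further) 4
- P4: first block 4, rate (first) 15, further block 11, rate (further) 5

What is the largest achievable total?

441

Order all 8 blocks by rate: P18/T1 23 > P34/T1 22 > P4/T1 15 > P24/T1 11 > P34/T2 9 > P4/T2 5 > P24/T2 4 > P18/T2 3.
Fill P18 T1 block (5 at 23) — 31 left.
P34/T1 (22): +3 — 28 left.
P4/T1 (15): +4 — 24 left.
P24 T1 at 11: fill all 6 — 18 left.
Fill P34 T2 block (11 at 9) — 7 left.
P4/T2: +7 of 11 at 5; pool empty.
Total = 23×5 + 22×3 + 15×4 + 11×6 + 9×11 + 5×7 = 441.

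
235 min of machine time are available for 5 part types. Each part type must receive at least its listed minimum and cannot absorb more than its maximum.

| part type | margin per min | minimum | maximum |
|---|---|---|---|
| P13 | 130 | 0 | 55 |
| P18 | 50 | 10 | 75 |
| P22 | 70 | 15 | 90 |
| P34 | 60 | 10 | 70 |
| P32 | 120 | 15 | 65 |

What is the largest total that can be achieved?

22650

Meeting every minimum uses 0+10+15+10+15 = 50 min, leaving 185.
Highest margin per min first: P13 130 > P32 120 > P22 70 > P34 60 > P18 50.
P13 takes 55 more to reach its cap of 55 ; 130 left.
Give P32 50 more to hit its cap of 65 ; 80 left.
P22 takes 75 more to reach its cap of 90 ; 5 left.
Only 5 left; P34 takes them to reach 15.
Total = 130×55 + 50×10 + 70×90 + 60×15 + 120×65 = 22650.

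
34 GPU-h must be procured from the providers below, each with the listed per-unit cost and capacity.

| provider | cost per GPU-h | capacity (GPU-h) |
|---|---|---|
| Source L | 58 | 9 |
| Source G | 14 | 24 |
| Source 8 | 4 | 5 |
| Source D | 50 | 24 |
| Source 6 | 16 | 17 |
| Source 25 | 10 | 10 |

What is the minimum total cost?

386

Fill from the cheapest provider first.
Source 8 (4): use full 5 ; 29 GPU-h to go.
Source 25 at 10: take all 10 GPU-h ; 19 still needed.
Source G at 14: take 19 of its 24 ; requirement met.
Source 6, Source D, Source L: unused.
Cost = 5×4 + 10×10 + 19×14 = 386.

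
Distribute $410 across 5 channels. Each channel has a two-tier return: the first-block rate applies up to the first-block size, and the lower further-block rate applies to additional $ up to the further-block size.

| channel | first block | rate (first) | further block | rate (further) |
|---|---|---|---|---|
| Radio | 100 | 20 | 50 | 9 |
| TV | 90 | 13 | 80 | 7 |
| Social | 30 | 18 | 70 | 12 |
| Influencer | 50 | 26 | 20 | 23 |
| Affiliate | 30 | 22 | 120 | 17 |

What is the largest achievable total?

7780

Order all 10 blocks by rate: Influencer/T1 26 > Influencer/T2 23 > Affiliate/T1 22 > Radio/T1 20 > Social/T1 18 > Affiliate/T2 17 > TV/T1 13 > Social/T2 12 > Radio/T2 9 > TV/T2 7.
Fill Influencer T1 block (50 at 26) ; 360 left.
Influencer/T2 (23): +20 ; 340 left.
Fill Affiliate T1 block (30 at 22) ; 310 left.
Radio T1 at 20: fill all 100 ; 210 left.
Social/T1 (18): +30 ; 180 left.
Fill Affiliate T2 block (120 at 17) ; 60 left.
60 remain; put them into TV T1 at 13.
Total = 26×50 + 23×20 + 22×30 + 20×100 + 18×30 + 17×120 + 13×60 = 7780.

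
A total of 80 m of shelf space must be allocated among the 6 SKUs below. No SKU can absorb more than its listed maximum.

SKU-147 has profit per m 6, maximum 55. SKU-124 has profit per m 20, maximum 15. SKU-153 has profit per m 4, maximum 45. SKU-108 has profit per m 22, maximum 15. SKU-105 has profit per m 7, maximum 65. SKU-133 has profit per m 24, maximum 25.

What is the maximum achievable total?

Highest profit per m first: SKU-133 24 > SKU-108 22 > SKU-124 20 > SKU-105 7 > SKU-147 6 > SKU-153 4.
SKU-133 takes 25 to reach its cap of 25 — 55 left.
SKU-108 takes 15 to reach its cap of 15 — 40 left.
SKU-124 takes 15 to reach its cap of 15 — 25 left.
Only 25 left; SKU-105 takes them to reach 25.
Total = 20×15 + 22×15 + 7×25 + 24×25 = 1405.

1405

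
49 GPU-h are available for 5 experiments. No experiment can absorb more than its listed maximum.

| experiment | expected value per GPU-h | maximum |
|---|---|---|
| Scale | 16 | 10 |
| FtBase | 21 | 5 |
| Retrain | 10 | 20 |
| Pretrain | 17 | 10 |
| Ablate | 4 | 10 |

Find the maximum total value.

Order the experiments by expected value per GPU-h: FtBase 21 > Pretrain 17 > Scale 16 > Retrain 10 > Ablate 4.
Give FtBase 5 to hit its cap of 5 ; 44 left.
Pretrain: +10 to 10 (cap) ; 34 left.
Scale takes 10 to reach its cap of 10 ; 24 left.
Give Retrain 20 to hit its cap of 20 ; 4 left.
Ablate has room for 10 but only 4 remain, so it gets 4.
Total = 16×10 + 21×5 + 10×20 + 17×10 + 4×4 = 651.

651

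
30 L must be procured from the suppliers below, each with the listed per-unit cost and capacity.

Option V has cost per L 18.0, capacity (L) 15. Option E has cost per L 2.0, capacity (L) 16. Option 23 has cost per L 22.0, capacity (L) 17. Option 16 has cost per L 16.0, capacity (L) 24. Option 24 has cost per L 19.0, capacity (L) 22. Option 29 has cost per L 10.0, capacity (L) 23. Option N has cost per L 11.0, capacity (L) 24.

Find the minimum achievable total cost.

Fill from the cheapest supplier first.
Option E (2.0): use full 16 ; 14 L to go.
Option 29 at 10.0: take 14 of its 23 ; requirement met.
Option N, Option 16, Option V, Option 24, Option 23: unused.
Cost = 16×2.0 + 14×10.0 = 172.

172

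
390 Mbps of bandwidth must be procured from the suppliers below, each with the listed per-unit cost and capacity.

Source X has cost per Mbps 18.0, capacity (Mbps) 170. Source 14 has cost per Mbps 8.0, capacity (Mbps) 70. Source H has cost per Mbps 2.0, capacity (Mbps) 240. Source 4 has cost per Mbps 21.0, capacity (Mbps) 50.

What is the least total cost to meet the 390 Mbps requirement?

Use suppliers in increasing cost order.
Take 240 from Source H at 2.0 — need 150 more.
Take 70 from Source 14 at 8.0 — need 80 more.
Source X at 18.0: take 80 of its 170 — requirement met.
Source 4: unused.
Cost = 240×2.0 + 70×8.0 + 80×18.0 = 2480.

2480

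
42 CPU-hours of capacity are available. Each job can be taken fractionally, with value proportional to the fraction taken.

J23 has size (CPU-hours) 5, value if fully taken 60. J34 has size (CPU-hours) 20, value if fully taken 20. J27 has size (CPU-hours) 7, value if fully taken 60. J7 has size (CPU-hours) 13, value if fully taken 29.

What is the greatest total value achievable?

166

Best value per unit of size first: J23 60/5≈12, J27 60/7≈8.57, J7 29/13≈2.23, J34 20/20≈1.
All 5 CPU-hours of J23 fit (value 60) ; 37 remain.
All 7 CPU-hours of J27 fit (value 60) ; 30 remain.
Take all of J7 (13 CPU-hours, value 29) ; 17 CPU-hours left.
Only 17 CPU-hours remain; take 17/20 of J34 for value 20×17/20 = 17.
Total value = 166.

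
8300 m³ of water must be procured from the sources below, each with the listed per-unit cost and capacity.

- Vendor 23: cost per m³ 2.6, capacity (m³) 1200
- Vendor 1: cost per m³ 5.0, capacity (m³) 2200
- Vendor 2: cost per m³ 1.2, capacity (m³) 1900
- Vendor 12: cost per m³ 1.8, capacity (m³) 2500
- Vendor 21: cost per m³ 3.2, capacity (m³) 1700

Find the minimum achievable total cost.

20340

Fill from the cheapest source first.
Vendor 2 (1.2): use full 1900 → 6400 m³ to go.
Vendor 12 at 1.8: take all 2500 m³ → 3900 still needed.
Take 1200 from Vendor 23 at 2.6 → need 2700 more.
Vendor 21 (3.2): use full 1700 → 1000 m³ to go.
Take 1000 from Vendor 1 at 5.0 to finish.
Cost = 1900×1.2 + 2500×1.8 + 1200×2.6 + 1700×3.2 + 1000×5.0 = 20340.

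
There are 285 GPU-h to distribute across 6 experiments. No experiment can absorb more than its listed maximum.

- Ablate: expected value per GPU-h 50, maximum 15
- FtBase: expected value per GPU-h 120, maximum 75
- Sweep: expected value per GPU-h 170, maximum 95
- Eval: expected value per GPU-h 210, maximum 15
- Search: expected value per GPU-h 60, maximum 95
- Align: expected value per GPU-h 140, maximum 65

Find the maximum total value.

Rank by expected value per GPU-h: Eval 210 > Sweep 170 > Align 140 > FtBase 120 > Search 60 > Ablate 50.
Eval takes 15 to reach its cap of 15 → 270 left.
Give Sweep 95 to hit its cap of 95 → 175 left.
Align: +65 to 65 (cap) → 110 left.
Give FtBase 75 to hit its cap of 75 → 35 left.
Search has room for 95 but only 35 remain, so it gets 35.
Total = 120×75 + 170×95 + 210×15 + 60×35 + 140×65 = 39500.

39500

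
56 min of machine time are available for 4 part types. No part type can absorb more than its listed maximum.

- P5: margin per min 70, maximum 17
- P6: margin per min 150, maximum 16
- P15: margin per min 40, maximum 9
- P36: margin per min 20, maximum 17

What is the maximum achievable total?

4230

Rank by margin per min: P6 150 > P5 70 > P15 40 > P36 20.
P6: +16 to 16 (cap) — 40 left.
Give P5 17 to hit its cap of 17 — 23 left.
P15 takes 9 to reach its cap of 9 — 14 left.
P36: +14 (room for 17) → 14. Pool exhausted.
Total = 70×17 + 150×16 + 40×9 + 20×14 = 4230.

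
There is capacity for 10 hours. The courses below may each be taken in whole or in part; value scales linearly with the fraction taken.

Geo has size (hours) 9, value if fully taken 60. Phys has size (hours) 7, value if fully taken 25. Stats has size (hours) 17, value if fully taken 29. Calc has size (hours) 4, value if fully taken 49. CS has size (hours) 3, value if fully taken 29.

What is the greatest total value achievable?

Best value per unit of size first: Calc 49/4≈12.2, CS 29/3≈9.67, Geo 60/9≈6.67, Phys 25/7≈3.57, Stats 29/17≈1.71.
Take all of Calc (4 hours, value 49) — 6 hours left.
CS: take in full, 3 hours for value 29 — 3 left.
Fill the last 3 hours with part of Geo: 3/9 of it earns 20.
Total value = 98.

98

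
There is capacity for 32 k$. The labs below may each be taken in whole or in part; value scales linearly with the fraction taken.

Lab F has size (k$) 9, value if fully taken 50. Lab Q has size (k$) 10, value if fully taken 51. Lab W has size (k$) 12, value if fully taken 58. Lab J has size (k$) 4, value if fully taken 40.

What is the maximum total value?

Sort by value density: Lab J 40/4≈10, Lab F 50/9≈5.56, Lab Q 51/10≈5.1, Lab W 58/12≈4.83.
Take all of Lab J (4 k$, value 40) — 28 k$ left.
All 9 k$ of Lab F fit (value 50) — 19 remain.
Take all of Lab Q (10 k$, value 51) — 9 k$ left.
Fill the last 9 k$ with part of Lab W: 9/12 of it earns 43.5.
Total value = 184.5.

184.5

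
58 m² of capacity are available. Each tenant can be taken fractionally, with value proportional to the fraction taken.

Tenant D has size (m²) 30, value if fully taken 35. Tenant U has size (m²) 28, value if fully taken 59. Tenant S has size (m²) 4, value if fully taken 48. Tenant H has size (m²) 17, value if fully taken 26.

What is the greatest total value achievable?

Sort by value density: Tenant S 48/4≈12, Tenant U 59/28≈2.11, Tenant H 26/17≈1.53, Tenant D 35/30≈1.17.
All 4 m² of Tenant S fit (value 48) — 54 remain.
Tenant U: take in full, 28 m² for value 59 — 26 left.
Tenant H: take in full, 17 m² for value 26 — 9 left.
9 m² left: a 9/30 share of Tenant D gives 35×9/30 = 10.5.
Total value = 143.5.

143.5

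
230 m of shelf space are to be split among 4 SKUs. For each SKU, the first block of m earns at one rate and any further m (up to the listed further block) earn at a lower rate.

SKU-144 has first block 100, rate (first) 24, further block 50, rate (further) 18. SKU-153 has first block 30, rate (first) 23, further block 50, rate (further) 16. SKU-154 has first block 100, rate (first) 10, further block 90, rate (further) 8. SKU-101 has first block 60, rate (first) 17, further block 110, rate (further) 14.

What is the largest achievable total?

Rank every tier by rate: SKU-144/first 24 > SKU-153/first 23 > SKU-144/second 18 > SKU-101/first 17 > SKU-153/second 16 > SKU-101/second 14 > SKU-154/first 10 > SKU-154/second 8.
SKU-144 first at 24: fill all 100 → 130 left.
Fill SKU-153 first block (30 at 23) → 100 left.
SKU-144/second (18): +50 → 50 left.
SKU-101 first at 17: only 50 left, fill 50.
Total = 24×100 + 23×30 + 18×50 + 17×50 = 4840.

4840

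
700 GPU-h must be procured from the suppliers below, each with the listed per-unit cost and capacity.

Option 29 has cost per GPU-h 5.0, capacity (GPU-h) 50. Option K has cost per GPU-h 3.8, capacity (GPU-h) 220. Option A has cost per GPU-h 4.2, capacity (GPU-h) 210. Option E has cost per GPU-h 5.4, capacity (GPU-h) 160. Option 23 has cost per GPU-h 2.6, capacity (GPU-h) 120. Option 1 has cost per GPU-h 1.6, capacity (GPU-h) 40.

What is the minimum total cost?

Cheapest first:
Option 1 at 1.6: take all 40 GPU-h → 660 still needed.
Option 23 at 2.6: take all 120 GPU-h → 540 still needed.
Option K (3.8): use full 220 → 320 GPU-h to go.
Take 210 from Option A at 4.2 → need 110 more.
Option 29 at 5.0: take all 50 GPU-h → 60 still needed.
Option E (5.4): take the remaining 60 → done.
Cost = 40×1.6 + 120×2.6 + 220×3.8 + 210×4.2 + 50×5.0 + 60×5.4 = 2668.

2668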